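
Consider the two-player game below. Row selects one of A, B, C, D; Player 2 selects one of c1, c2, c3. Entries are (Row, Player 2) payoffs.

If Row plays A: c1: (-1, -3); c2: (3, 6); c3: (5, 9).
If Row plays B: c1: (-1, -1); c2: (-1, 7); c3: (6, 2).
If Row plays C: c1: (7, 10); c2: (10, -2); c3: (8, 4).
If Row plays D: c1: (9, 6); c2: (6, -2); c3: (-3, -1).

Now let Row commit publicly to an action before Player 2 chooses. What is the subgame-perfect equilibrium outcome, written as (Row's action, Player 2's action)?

Player 2 best-responds to each possible Row move:
- A → Player 2 plays c3 (best of -3, 6, 9); Row gets 5.
- B → Player 2 plays c2 (best of -1, 7, 2); Row gets -1.
- C → Player 2 plays c1 (best of 10, -2, 4); Row gets 7.
- D → Player 2 plays c1 (best of 6, -2, -1); Row gets 9.
Among 5, -1, 7, 9, the best is 9 at D. Subgame-perfect outcome: (D, c1) with payoffs (9, 6).

(D, c1)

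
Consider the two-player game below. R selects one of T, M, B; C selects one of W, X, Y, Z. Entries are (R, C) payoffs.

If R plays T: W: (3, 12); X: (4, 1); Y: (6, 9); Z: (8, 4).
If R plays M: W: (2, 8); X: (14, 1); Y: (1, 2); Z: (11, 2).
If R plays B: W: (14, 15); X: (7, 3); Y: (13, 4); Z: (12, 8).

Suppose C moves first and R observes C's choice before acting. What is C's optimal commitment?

Work backward from R's decision.
- W: BR = B, leader payoff 15.
- X: BR = M, leader payoff 1.
- Y: BR = B, leader payoff 4.
- Z: BR = B, leader payoff 8.
C's induced payoffs are 15, 1, 4, 8, so C commits to W. Subgame-perfect outcome: (B, W) with payoffs (14, 15).

W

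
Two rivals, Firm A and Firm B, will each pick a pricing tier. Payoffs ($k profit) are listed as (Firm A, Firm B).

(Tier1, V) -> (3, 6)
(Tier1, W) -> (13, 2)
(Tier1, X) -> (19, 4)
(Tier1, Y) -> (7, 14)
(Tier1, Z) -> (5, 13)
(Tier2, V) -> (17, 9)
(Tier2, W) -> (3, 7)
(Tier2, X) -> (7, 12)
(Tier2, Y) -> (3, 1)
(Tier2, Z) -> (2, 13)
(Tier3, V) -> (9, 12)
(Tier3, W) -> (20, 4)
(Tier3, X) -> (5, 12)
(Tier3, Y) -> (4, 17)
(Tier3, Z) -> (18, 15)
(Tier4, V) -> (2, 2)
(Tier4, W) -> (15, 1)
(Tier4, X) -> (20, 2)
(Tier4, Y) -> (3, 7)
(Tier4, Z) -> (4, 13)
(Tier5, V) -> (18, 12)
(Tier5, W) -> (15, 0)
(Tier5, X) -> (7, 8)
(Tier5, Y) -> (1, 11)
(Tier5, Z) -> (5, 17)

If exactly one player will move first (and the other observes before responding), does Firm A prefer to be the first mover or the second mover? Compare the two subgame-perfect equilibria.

If Firm A leads: Firm B's best replies are Tier1→Y, Tier2→Z, Tier3→Y, Tier4→Z, Tier5→Z; Firm A's induced payoffs 7, 2, 4, 4, 5; outcome (Tier1, Y), payoffs (7, 14).
If Firm B leads: Firm A's best replies are V→Tier5, W→Tier3, X→Tier4, Y→Tier1, Z→Tier3; Firm B's induced payoffs 12, 4, 2, 14, 15; outcome (Tier3, Z), payoffs (18, 15).
Firm A gets 7 moving first and 18 moving second, so Firm A prefers to move second.

second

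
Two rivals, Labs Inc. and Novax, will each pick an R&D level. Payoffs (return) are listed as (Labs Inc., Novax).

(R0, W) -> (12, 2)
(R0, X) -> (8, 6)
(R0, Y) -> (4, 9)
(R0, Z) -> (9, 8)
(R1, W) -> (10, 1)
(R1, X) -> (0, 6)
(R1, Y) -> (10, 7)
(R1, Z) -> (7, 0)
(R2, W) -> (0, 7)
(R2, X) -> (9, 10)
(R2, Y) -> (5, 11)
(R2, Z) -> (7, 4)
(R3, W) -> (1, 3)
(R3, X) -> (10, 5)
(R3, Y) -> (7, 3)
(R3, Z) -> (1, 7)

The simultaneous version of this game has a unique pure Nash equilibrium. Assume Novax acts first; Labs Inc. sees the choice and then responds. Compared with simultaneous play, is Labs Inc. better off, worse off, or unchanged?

worse off

Backward induction with Novax moving first.
- W: BR = R0, leader payoff 2.
- X: BR = R3, leader payoff 5.
- Y: BR = R1, leader payoff 7.
- Z: BR = R0, leader payoff 8.
Among 2, 5, 7, 8, the best is 8 at Z. Subgame-perfect outcome: (R0, Z) with payoffs (9, 8).
For the simultaneous game, intersect best replies.
Labs Inc.'s best replies: W→R0; X→R3; Y→R1; Z→R0.
Novax's best replies: R0→Y; R1→Y; R2→Y; R3→Z.
Only (R1, Y) has each player best-responding; Nash payoffs (10, 7).
Labs Inc. earns 9 sequentially versus 10 at the Nash outcome: worse off.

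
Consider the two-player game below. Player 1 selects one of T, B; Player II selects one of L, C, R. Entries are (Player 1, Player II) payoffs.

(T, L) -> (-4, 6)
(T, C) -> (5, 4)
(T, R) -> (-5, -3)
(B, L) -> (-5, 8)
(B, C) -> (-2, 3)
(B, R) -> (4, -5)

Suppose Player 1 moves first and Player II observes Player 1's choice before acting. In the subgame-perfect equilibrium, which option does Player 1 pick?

T

Work backward from Player II's decision.
- T → Player II plays L (best of 6, 4, -3); Player 1 gets -4.
- B → Player II plays L (best of 8, 3, -5); Player 1 gets -5.
Among -4, -5, the best is -4 at T. Subgame-perfect outcome: (T, L) with payoffs (-4, 6).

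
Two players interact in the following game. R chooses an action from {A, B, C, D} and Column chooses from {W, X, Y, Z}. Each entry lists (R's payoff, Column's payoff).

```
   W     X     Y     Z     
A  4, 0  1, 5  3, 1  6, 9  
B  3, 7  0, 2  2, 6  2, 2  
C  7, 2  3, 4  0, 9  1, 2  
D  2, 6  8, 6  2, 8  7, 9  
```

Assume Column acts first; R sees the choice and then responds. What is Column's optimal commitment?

R best-responds to each possible Column move:
- W → R plays C (best of 4, 3, 7, 2); Column gets 2.
- X → R plays D (best of 1, 0, 3, 8); Column gets 6.
- Y → R plays A (best of 3, 2, 0, 2); Column gets 1.
- Z → R plays D (best of 6, 2, 1, 7); Column gets 9.
Column's induced payoffs are 2, 6, 1, 9, so Column commits to Z. Subgame-perfect outcome: (D, Z) with payoffs (7, 9).

Z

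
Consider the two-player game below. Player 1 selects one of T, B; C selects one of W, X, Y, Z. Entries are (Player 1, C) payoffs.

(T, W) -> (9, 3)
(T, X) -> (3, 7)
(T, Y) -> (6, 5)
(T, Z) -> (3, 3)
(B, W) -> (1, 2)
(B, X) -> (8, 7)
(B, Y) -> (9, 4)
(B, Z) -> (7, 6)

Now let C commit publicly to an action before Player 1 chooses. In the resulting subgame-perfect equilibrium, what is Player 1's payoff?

8

Backward induction with C moving first.
- W: BR = T, leader payoff 3.
- X: BR = B, leader payoff 7.
- Y: BR = B, leader payoff 4.
- Z: BR = B, leader payoff 6.
C's induced payoffs are 3, 7, 4, 6, so C commits to X. Subgame-perfect outcome: (B, X) with payoffs (8, 7).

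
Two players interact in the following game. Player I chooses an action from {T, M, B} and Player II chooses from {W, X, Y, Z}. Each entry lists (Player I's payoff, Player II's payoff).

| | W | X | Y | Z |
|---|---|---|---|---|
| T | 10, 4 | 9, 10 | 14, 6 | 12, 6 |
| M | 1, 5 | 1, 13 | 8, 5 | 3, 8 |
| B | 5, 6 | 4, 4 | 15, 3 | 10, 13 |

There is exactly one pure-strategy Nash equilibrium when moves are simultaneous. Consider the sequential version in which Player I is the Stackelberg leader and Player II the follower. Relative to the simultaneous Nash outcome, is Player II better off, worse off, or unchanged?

better off

Solve by backward induction (Player I leads).
- T → Player II plays X (best of 4, 10, 6, 6); Player I gets 9.
- M → Player II plays X (best of 5, 13, 5, 8); Player I gets 1.
- B → Player II plays Z (best of 6, 4, 3, 13); Player I gets 10.
Player I's induced payoffs are 9, 1, 10, so Player I commits to B. Subgame-perfect outcome: (B, Z) with payoffs (10, 13).
Under simultaneous play:
Player I's best replies: W→T; X→T; Y→B; Z→T.
Player II's best replies: T→X; M→X; B→Z.
The unique mutual best reply is (T, X), giving (9, 10).
Player II earns 13 sequentially versus 10 at the Nash outcome: better off.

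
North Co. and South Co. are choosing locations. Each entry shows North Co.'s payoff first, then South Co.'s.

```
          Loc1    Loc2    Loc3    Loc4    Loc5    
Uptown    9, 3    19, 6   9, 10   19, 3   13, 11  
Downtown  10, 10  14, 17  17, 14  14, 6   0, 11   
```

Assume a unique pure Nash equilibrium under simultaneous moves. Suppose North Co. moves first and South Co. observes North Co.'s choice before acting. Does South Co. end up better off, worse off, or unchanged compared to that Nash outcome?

better off

South Co. best-responds to each possible North Co. move:
- Uptown → South Co. plays Loc5 (best of 3, 6, 10, 3, 11); North Co. gets 13.
- Downtown → South Co. plays Loc2 (best of 10, 17, 14, 6, 11); North Co. gets 14.
Among 13, 14, the best is 14 at Downtown. Subgame-perfect outcome: (Downtown, Loc2) with payoffs (14, 17).
Under simultaneous play:
North Co.'s best replies: Loc1→Downtown; Loc2→Uptown; Loc3→Downtown; Loc4→Uptown; Loc5→Uptown.
South Co.'s best replies: Uptown→Loc5; Downtown→Loc2.
The unique mutual best reply is (Uptown, Loc5), giving (13, 11).
South Co. earns 17 sequentially versus 11 at the Nash outcome: better off.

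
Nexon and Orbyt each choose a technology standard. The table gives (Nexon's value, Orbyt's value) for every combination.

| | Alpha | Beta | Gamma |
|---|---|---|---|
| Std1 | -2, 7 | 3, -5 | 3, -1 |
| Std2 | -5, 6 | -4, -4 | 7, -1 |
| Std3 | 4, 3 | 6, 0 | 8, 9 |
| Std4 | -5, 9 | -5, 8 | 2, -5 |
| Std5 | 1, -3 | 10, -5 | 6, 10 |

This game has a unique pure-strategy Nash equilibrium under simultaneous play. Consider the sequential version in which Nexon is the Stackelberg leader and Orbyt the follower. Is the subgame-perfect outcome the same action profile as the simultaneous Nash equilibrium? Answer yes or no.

Backward induction with Nexon moving first.
- Std1 → Orbyt plays Alpha (best of 7, -5, -1); Nexon gets -2.
- Std2 → Orbyt plays Alpha (best of 6, -4, -1); Nexon gets -5.
- Std3 → Orbyt plays Gamma (best of 3, 0, 9); Nexon gets 8.
- Std4 → Orbyt plays Alpha (best of 9, 8, -5); Nexon gets -5.
- Std5 → Orbyt plays Gamma (best of -3, -5, 10); Nexon gets 6.
Maximizing over -2, -5, 8, -5, 6, Nexon chooses Std3. Subgame-perfect outcome: (Std3, Gamma) with payoffs (8, 9).
For the simultaneous game, intersect best replies.
Nexon's best replies: Alpha→Std3; Beta→Std5; Gamma→Std3.
Orbyt's best replies: Std1→Alpha; Std2→Alpha; Std3→Gamma; Std4→Alpha; Std5→Gamma.
Only (Std3, Gamma) has each player best-responding; Nash payoffs (8, 9).
Sequential outcome (Std3, Gamma) coincides with the Nash profile (Std3, Gamma).

yes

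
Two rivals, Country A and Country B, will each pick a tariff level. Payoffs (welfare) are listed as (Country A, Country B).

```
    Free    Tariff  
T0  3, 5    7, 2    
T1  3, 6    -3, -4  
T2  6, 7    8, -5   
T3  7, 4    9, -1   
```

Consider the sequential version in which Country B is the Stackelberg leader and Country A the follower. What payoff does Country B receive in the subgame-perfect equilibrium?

Country A best-responds to each possible Country B move:
- Free: BR = T3, leader payoff 4.
- Tariff: BR = T3, leader payoff -1.
Maximizing over 4, -1, Country B chooses Free. Subgame-perfect outcome: (T3, Free) with payoffs (7, 4).

4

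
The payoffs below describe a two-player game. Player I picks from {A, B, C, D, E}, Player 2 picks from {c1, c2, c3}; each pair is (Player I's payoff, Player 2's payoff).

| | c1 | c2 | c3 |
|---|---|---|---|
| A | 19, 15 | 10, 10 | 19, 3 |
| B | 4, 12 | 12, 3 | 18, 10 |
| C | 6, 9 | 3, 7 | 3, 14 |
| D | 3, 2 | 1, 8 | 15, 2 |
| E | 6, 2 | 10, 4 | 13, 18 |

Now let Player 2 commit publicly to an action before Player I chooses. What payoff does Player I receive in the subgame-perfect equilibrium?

19

Solve by backward induction (Player 2 leads).
- c1 → Player I plays A (best of 19, 4, 6, 3, 6); Player 2 gets 15.
- c2 → Player I plays B (best of 10, 12, 3, 1, 10); Player 2 gets 3.
- c3 → Player I plays A (best of 19, 18, 3, 15, 13); Player 2 gets 3.
Maximizing over 15, 3, 3, Player 2 chooses c1. Subgame-perfect outcome: (A, c1) with payoffs (19, 15).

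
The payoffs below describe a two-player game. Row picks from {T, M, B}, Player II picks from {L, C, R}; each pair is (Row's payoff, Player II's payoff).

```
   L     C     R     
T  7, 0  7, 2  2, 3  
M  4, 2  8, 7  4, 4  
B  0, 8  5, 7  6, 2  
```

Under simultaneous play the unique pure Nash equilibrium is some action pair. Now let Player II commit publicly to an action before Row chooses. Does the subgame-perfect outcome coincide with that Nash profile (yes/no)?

yes

Backward induction with Player II moving first.
- L: Row compares 7, 4, 0 and picks T; Player II would get 0.
- C: Row compares 7, 8, 5 and picks M; Player II would get 7.
- R: Row compares 2, 4, 6 and picks B; Player II would get 2.
Maximizing over 0, 7, 2, Player II chooses C. Subgame-perfect outcome: (M, C) with payoffs (8, 7).
For the simultaneous game, intersect best replies.
Row's best replies: L→T; C→M; R→B.
Player II's best replies: T→R; M→C; B→L.
Only (M, C) has each player best-responding; Nash payoffs (8, 7).
Sequential outcome (M, C) coincides with the Nash profile (M, C).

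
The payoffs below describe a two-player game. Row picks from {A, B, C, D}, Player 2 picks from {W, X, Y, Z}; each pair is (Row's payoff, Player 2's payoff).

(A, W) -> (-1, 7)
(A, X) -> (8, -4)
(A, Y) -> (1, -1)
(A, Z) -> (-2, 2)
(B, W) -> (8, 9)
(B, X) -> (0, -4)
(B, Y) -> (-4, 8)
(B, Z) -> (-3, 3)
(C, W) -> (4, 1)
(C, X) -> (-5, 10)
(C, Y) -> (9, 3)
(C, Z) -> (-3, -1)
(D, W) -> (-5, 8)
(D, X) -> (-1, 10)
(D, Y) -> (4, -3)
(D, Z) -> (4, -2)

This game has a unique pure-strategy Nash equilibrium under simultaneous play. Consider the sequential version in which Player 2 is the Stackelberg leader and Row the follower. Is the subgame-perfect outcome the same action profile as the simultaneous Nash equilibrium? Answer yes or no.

Solve by backward induction (Player 2 leads).
- W: Row compares -1, 8, 4, -5 and picks B; Player 2 would get 9.
- X: Row compares 8, 0, -5, -1 and picks A; Player 2 would get -4.
- Y: Row compares 1, -4, 9, 4 and picks C; Player 2 would get 3.
- Z: Row compares -2, -3, -3, 4 and picks D; Player 2 would get -2.
Maximizing over 9, -4, 3, -2, Player 2 chooses W. Subgame-perfect outcome: (B, W) with payoffs (8, 9).
For the simultaneous game, intersect best replies.
Row's best replies: W→B; X→A; Y→C; Z→D.
Player 2's best replies: A→W; B→W; C→X; D→X.
Only (B, W) has each player best-responding; Nash payoffs (8, 9).
Sequential outcome (B, W) coincides with the Nash profile (B, W).

yes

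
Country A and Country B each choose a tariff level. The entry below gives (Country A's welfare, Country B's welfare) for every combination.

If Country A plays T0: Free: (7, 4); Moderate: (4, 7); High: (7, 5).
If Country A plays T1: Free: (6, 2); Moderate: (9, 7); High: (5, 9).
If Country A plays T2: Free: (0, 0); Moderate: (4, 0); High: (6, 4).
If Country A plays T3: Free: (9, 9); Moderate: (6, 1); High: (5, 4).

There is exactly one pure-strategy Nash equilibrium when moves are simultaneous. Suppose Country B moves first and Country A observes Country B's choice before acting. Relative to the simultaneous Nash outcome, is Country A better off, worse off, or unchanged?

unchanged

Country A best-responds to each possible Country B move:
- Free → Country A plays T3 (best of 7, 6, 0, 9); Country B gets 9.
- Moderate → Country A plays T1 (best of 4, 9, 4, 6); Country B gets 7.
- High → Country A plays T0 (best of 7, 5, 6, 5); Country B gets 5.
Maximizing over 9, 7, 5, Country B chooses Free. Subgame-perfect outcome: (T3, Free) with payoffs (9, 9).
For the simultaneous game, intersect best replies.
Country A's best replies: Free→T3; Moderate→T1; High→T0.
Country B's best replies: T0→Moderate; T1→High; T2→High; T3→Free.
Only (T3, Free) has each player best-responding; Nash payoffs (9, 9).
Country A earns 9 sequentially versus 9 at the Nash outcome: unchanged.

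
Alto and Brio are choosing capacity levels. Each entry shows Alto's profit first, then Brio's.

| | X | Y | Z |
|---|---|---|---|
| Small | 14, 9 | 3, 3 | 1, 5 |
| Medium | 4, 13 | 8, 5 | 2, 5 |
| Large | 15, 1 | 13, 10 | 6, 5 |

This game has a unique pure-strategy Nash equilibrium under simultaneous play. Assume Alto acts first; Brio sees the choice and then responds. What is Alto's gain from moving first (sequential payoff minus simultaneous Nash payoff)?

1

Solve by backward induction (Alto leads).
- Small: BR = X, leader payoff 14.
- Medium: BR = X, leader payoff 4.
- Large: BR = Y, leader payoff 13.
Among 14, 4, 13, the best is 14 at Small. Subgame-perfect outcome: (Small, X) with payoffs (14, 9).
Under simultaneous play:
Alto's best replies: X→Large; Y→Large; Z→Large.
Brio's best replies: Small→X; Medium→X; Large→Y.
Only (Large, Y) has each player best-responding; Nash payoffs (13, 10).
Alto's commitment gain: 14 − 13 = 1.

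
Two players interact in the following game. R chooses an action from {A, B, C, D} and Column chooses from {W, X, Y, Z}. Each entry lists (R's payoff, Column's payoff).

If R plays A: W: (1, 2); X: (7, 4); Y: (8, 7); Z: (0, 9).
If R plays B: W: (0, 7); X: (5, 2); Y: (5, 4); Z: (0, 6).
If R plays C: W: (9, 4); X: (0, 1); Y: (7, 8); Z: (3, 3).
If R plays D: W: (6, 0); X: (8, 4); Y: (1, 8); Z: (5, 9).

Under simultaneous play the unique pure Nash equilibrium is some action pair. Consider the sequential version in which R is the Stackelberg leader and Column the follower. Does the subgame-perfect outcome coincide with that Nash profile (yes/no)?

no

Backward induction with R moving first.
- A: Column compares 2, 4, 7, 9 and picks Z; R would get 0.
- B: Column compares 7, 2, 4, 6 and picks W; R would get 0.
- C: Column compares 4, 1, 8, 3 and picks Y; R would get 7.
- D: Column compares 0, 4, 8, 9 and picks Z; R would get 5.
Maximizing over 0, 0, 7, 5, R chooses C. Subgame-perfect outcome: (C, Y) with payoffs (7, 8).
Now find the simultaneous Nash equilibrium.
R's best replies: W→C; X→D; Y→A; Z→D.
Column's best replies: A→Z; B→W; C→Y; D→Z.
The unique mutual best reply is (D, Z), giving (5, 9).
Sequential outcome (C, Y) differs from the Nash profile (D, Z).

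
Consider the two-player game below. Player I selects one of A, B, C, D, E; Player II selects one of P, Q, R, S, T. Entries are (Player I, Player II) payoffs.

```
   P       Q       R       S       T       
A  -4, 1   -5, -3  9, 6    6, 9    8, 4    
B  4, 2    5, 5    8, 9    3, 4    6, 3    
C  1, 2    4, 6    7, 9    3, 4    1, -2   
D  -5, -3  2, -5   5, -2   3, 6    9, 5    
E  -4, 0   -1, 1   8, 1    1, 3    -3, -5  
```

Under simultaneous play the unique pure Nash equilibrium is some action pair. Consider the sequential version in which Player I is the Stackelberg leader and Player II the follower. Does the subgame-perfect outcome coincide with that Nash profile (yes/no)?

Player II best-responds to each possible Player I move:
- A: BR = S, leader payoff 6.
- B: BR = R, leader payoff 8.
- C: BR = R, leader payoff 7.
- D: BR = S, leader payoff 3.
- E: BR = S, leader payoff 1.
Player I's induced payoffs are 6, 8, 7, 3, 1, so Player I commits to B. Subgame-perfect outcome: (B, R) with payoffs (8, 9).
Now find the simultaneous Nash equilibrium.
Player I's best replies: P→B; Q→B; R→A; S→A; T→D.
Player II's best replies: A→S; B→R; C→R; D→S; E→S.
The unique mutual best reply is (A, S), giving (6, 9).
Sequential outcome (B, R) differs from the Nash profile (A, S).

no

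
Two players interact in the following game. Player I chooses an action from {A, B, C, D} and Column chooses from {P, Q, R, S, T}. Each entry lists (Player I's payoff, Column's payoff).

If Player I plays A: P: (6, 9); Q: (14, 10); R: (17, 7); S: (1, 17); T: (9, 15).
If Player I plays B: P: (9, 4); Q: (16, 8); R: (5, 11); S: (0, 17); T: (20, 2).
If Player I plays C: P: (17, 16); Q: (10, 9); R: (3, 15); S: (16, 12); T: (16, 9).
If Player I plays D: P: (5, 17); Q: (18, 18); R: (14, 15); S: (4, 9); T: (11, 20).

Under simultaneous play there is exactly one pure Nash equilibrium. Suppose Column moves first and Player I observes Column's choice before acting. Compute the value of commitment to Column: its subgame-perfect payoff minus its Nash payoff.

Solve by backward induction (Column leads).
- P: Player I compares 6, 9, 17, 5 and picks C; Column would get 16.
- Q: Player I compares 14, 16, 10, 18 and picks D; Column would get 18.
- R: Player I compares 17, 5, 3, 14 and picks A; Column would get 7.
- S: Player I compares 1, 0, 16, 4 and picks C; Column would get 12.
- T: Player I compares 9, 20, 16, 11 and picks B; Column would get 2.
Maximizing over 16, 18, 7, 12, 2, Column chooses Q. Subgame-perfect outcome: (D, Q) with payoffs (18, 18).
Under simultaneous play:
Player I's best replies: P→C; Q→D; R→A; S→C; T→B.
Column's best replies: A→S; B→S; C→P; D→T.
The unique mutual best reply is (C, P), giving (17, 16).
Column's commitment gain: 18 − 16 = 2.

2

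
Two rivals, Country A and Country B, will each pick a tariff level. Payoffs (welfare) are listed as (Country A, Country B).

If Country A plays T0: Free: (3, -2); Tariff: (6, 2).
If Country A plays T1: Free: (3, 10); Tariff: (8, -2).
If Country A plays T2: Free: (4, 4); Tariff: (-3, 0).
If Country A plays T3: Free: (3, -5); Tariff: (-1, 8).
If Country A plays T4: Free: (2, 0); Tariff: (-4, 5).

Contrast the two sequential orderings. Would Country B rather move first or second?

If Country A leads: Country B's best replies are T0→Tariff, T1→Free, T2→Free, T3→Tariff, T4→Tariff; Country A's induced payoffs 6, 3, 4, -1, -4; outcome (T0, Tariff), payoffs (6, 2).
If Country B leads: Country A's best replies are Free→T2, Tariff→T1; Country B's induced payoffs 4, -2; outcome (T2, Free), payoffs (4, 4).
Country B gets 4 moving first and 2 moving second, so Country B prefers to move first.

first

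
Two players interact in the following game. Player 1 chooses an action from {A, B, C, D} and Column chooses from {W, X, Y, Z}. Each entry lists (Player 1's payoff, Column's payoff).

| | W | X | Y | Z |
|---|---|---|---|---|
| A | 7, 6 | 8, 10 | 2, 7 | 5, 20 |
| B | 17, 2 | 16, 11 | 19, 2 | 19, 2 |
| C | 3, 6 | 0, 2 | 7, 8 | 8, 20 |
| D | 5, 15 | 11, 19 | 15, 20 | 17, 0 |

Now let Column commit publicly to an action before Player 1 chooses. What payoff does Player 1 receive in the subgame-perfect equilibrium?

Solve by backward induction (Column leads).
- W: BR = B, leader payoff 2.
- X: BR = B, leader payoff 11.
- Y: BR = B, leader payoff 2.
- Z: BR = B, leader payoff 2.
Among 2, 11, 2, 2, the best is 11 at X. Subgame-perfect outcome: (B, X) with payoffs (16, 11).

16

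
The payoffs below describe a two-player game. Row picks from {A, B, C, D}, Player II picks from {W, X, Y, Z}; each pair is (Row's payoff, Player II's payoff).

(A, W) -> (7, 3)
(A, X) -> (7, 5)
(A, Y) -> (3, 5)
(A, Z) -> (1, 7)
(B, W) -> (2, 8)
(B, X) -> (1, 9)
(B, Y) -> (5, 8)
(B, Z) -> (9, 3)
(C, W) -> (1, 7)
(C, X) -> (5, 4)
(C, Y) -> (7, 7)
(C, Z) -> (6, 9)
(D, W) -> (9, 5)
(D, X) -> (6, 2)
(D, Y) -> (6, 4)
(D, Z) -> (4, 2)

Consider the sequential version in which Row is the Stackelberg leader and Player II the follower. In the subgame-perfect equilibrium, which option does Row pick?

Player II best-responds to each possible Row move:
- A: Player II compares 3, 5, 5, 7 and picks Z; Row would get 1.
- B: Player II compares 8, 9, 8, 3 and picks X; Row would get 1.
- C: Player II compares 7, 4, 7, 9 and picks Z; Row would get 6.
- D: Player II compares 5, 2, 4, 2 and picks W; Row would get 9.
Among 1, 1, 6, 9, the best is 9 at D. Subgame-perfect outcome: (D, W) with payoffs (9, 5).

D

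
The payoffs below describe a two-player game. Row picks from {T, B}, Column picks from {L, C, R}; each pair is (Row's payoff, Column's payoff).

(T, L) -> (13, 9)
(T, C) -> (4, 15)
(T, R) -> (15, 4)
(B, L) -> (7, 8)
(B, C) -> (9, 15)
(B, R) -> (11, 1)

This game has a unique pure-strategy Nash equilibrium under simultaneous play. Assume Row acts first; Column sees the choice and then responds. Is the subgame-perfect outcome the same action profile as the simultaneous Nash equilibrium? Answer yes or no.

Work backward from Column's decision.
- T: BR = C, leader payoff 4.
- B: BR = C, leader payoff 9.
Row's induced payoffs are 4, 9, so Row commits to B. Subgame-perfect outcome: (B, C) with payoffs (9, 15).
For the simultaneous game, intersect best replies.
Row's best replies: L→T; C→B; R→T.
Column's best replies: T→C; B→C.
The unique mutual best reply is (B, C), giving (9, 15).
Sequential outcome (B, C) coincides with the Nash profile (B, C).

yes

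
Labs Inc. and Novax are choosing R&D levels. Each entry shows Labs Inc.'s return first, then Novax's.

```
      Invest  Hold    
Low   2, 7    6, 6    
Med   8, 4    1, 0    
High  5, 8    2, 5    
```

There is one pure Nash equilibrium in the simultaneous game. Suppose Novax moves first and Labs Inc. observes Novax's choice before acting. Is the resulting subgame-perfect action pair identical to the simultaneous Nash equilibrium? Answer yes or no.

Labs Inc. best-responds to each possible Novax move:
- Invest: BR = Med, leader payoff 4.
- Hold: BR = Low, leader payoff 6.
Maximizing over 4, 6, Novax chooses Hold. Subgame-perfect outcome: (Low, Hold) with payoffs (6, 6).
Now find the simultaneous Nash equilibrium.
Labs Inc.'s best replies: Invest→Med; Hold→Low.
Novax's best replies: Low→Invest; Med→Invest; High→Invest.
Only (Med, Invest) has each player best-responding; Nash payoffs (8, 4).
Sequential outcome (Low, Hold) differs from the Nash profile (Med, Invest).

no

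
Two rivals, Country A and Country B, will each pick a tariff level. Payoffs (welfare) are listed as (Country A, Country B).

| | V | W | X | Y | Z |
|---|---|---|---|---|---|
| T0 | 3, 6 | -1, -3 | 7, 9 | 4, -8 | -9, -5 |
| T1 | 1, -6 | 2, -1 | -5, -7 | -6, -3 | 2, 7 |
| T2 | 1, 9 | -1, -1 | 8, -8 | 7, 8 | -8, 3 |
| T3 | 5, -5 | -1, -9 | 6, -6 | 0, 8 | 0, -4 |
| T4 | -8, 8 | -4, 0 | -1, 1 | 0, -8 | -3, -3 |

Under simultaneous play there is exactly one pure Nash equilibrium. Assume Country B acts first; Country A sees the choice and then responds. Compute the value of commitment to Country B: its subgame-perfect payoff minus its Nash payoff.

1

Work backward from Country A's decision.
- V → Country A plays T3 (best of 3, 1, 1, 5, -8); Country B gets -5.
- W → Country A plays T1 (best of -1, 2, -1, -1, -4); Country B gets -1.
- X → Country A plays T2 (best of 7, -5, 8, 6, -1); Country B gets -8.
- Y → Country A plays T2 (best of 4, -6, 7, 0, 0); Country B gets 8.
- Z → Country A plays T1 (best of -9, 2, -8, 0, -3); Country B gets 7.
Country B's induced payoffs are -5, -1, -8, 8, 7, so Country B commits to Y. Subgame-perfect outcome: (T2, Y) with payoffs (7, 8).
For the simultaneous game, intersect best replies.
Country A's best replies: V→T3; W→T1; X→T2; Y→T2; Z→T1.
Country B's best replies: T0→X; T1→Z; T2→V; T3→Y; T4→V.
The unique mutual best reply is (T1, Z), giving (2, 7).
Country B's commitment gain: 8 − 7 = 1.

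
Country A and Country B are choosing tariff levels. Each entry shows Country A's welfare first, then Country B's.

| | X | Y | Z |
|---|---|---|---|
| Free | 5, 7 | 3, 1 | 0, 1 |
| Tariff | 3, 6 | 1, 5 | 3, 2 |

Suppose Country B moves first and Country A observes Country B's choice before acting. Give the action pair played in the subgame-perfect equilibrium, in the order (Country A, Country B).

(Free, X)

Country A best-responds to each possible Country B move:
- X → Country A plays Free (best of 5, 3); Country B gets 7.
- Y → Country A plays Free (best of 3, 1); Country B gets 1.
- Z → Country A plays Tariff (best of 0, 3); Country B gets 2.
Among 7, 1, 2, the best is 7 at X. Subgame-perfect outcome: (Free, X) with payoffs (5, 7).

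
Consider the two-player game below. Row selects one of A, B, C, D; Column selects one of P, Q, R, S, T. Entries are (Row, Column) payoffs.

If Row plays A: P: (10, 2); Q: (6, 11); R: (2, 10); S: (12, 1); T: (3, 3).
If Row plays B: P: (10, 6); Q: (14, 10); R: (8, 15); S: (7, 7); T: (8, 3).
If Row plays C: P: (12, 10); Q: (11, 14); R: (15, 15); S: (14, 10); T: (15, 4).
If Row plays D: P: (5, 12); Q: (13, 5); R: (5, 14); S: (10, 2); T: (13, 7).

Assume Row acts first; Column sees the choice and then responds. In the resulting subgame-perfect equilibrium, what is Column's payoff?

15

Column best-responds to each possible Row move:
- A: BR = Q, leader payoff 6.
- B: BR = R, leader payoff 8.
- C: BR = R, leader payoff 15.
- D: BR = R, leader payoff 5.
Maximizing over 6, 8, 15, 5, Row chooses C. Subgame-perfect outcome: (C, R) with payoffs (15, 15).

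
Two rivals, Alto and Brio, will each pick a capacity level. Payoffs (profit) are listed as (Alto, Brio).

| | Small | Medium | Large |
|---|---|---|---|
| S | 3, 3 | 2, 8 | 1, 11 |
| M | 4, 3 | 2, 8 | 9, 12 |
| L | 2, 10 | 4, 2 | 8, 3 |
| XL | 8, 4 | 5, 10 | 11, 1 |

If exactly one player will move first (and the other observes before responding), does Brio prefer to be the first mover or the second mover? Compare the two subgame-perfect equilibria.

If Alto leads: Brio's best replies are S→Large, M→Large, L→Small, XL→Medium; Alto's induced payoffs 1, 9, 2, 5; outcome (M, Large), payoffs (9, 12).
If Brio leads: Alto's best replies are Small→XL, Medium→XL, Large→XL; Brio's induced payoffs 4, 10, 1; outcome (XL, Medium), payoffs (5, 10).
Brio gets 10 moving first and 12 moving second, so Brio prefers to move second.

second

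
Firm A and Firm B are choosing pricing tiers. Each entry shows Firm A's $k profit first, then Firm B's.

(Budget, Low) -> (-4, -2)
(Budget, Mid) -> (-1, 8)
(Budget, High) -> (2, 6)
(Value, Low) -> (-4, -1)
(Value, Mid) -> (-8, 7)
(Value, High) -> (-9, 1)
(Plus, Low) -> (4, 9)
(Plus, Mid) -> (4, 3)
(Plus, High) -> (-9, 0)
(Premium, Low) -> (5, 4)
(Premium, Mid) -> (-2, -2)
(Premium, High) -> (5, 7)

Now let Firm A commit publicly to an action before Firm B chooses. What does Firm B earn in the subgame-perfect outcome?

Backward induction with Firm A moving first.
- Budget → Firm B plays Mid (best of -2, 8, 6); Firm A gets -1.
- Value → Firm B plays Mid (best of -1, 7, 1); Firm A gets -8.
- Plus → Firm B plays Low (best of 9, 3, 0); Firm A gets 4.
- Premium → Firm B plays High (best of 4, -2, 7); Firm A gets 5.
Among -1, -8, 4, 5, the best is 5 at Premium. Subgame-perfect outcome: (Premium, High) with payoffs (5, 7).

7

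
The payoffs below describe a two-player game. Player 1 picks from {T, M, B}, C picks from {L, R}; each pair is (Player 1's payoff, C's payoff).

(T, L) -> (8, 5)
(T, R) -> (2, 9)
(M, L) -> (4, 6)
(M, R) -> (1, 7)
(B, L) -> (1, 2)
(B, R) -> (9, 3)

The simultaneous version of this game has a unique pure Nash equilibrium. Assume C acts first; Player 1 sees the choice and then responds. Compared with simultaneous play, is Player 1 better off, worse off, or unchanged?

Player 1 best-responds to each possible C move:
- L: Player 1 compares 8, 4, 1 and picks T; C would get 5.
- R: Player 1 compares 2, 1, 9 and picks B; C would get 3.
Among 5, 3, the best is 5 at L. Subgame-perfect outcome: (T, L) with payoffs (8, 5).
Now find the simultaneous Nash equilibrium.
Player 1's best replies: L→T; R→B.
C's best replies: T→R; M→R; B→R.
Only (B, R) has each player best-responding; Nash payoffs (9, 3).
Player 1 earns 8 sequentially versus 9 at the Nash outcome: worse off.

worse off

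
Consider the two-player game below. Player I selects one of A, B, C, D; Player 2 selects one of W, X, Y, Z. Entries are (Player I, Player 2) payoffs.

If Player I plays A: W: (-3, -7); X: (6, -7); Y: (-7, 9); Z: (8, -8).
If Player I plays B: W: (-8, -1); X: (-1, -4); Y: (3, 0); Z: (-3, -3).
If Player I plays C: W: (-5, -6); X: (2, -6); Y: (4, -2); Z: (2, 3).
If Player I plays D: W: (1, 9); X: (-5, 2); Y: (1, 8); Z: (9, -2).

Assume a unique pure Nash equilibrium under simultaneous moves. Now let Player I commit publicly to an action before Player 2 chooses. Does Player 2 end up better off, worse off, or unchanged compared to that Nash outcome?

Work backward from Player 2's decision.
- A: BR = Y, leader payoff -7.
- B: BR = Y, leader payoff 3.
- C: BR = Z, leader payoff 2.
- D: BR = W, leader payoff 1.
Player I's induced payoffs are -7, 3, 2, 1, so Player I commits to B. Subgame-perfect outcome: (B, Y) with payoffs (3, 0).
For the simultaneous game, intersect best replies.
Player I's best replies: W→D; X→A; Y→C; Z→D.
Player 2's best replies: A→Y; B→Y; C→Z; D→W.
Only (D, W) has each player best-responding; Nash payoffs (1, 9).
Player 2 earns 0 sequentially versus 9 at the Nash outcome: worse off.

worse off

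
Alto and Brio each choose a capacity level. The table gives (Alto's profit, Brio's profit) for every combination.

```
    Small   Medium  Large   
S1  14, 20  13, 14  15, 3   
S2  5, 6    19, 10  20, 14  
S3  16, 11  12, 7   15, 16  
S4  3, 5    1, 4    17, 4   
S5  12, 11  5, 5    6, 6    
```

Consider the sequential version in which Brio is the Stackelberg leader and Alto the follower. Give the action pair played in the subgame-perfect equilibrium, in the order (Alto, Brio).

(S2, Large)

Work backward from Alto's decision.
- Small: BR = S3, leader payoff 11.
- Medium: BR = S2, leader payoff 10.
- Large: BR = S2, leader payoff 14.
Among 11, 10, 14, the best is 14 at Large. Subgame-perfect outcome: (S2, Large) with payoffs (20, 14).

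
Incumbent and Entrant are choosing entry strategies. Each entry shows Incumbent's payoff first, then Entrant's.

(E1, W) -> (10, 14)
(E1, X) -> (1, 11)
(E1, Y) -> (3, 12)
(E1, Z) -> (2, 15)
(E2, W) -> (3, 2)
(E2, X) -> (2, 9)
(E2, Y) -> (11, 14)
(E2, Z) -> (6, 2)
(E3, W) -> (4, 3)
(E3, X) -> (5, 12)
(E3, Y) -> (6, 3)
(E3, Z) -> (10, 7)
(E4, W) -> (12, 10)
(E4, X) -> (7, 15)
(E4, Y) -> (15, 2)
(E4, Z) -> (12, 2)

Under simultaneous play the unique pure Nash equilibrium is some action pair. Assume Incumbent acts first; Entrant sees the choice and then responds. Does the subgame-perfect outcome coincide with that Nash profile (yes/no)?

no

Entrant best-responds to each possible Incumbent move:
- E1: BR = Z, leader payoff 2.
- E2: BR = Y, leader payoff 11.
- E3: BR = X, leader payoff 5.
- E4: BR = X, leader payoff 7.
Incumbent's induced payoffs are 2, 11, 5, 7, so Incumbent commits to E2. Subgame-perfect outcome: (E2, Y) with payoffs (11, 14).
For the simultaneous game, intersect best replies.
Incumbent's best replies: W→E4; X→E4; Y→E4; Z→E4.
Entrant's best replies: E1→Z; E2→Y; E3→X; E4→X.
Only (E4, X) has each player best-responding; Nash payoffs (7, 15).
Sequential outcome (E2, Y) differs from the Nash profile (E4, X).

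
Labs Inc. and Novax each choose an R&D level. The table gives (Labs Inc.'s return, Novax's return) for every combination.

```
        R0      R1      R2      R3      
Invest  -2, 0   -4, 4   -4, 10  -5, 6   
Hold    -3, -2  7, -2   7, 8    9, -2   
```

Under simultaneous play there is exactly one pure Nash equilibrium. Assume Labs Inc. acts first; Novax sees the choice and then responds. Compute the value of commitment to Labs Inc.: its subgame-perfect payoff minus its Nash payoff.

Work backward from Novax's decision.
- Invest: BR = R2, leader payoff -4.
- Hold: BR = R2, leader payoff 7.
Maximizing over -4, 7, Labs Inc. chooses Hold. Subgame-perfect outcome: (Hold, R2) with payoffs (7, 8).
Under simultaneous play:
Labs Inc.'s best replies: R0→Invest; R1→Hold; R2→Hold; R3→Hold.
Novax's best replies: Invest→R2; Hold→R2.
The unique mutual best reply is (Hold, R2), giving (7, 8).
Labs Inc.'s commitment gain: 7 − 7 = 0.

0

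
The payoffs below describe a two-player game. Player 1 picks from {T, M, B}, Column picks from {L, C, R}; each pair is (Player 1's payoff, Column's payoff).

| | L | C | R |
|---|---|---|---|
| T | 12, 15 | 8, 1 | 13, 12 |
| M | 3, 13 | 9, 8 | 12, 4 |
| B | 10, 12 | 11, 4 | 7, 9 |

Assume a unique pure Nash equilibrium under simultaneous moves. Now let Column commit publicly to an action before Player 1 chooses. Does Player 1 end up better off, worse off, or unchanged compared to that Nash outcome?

Player 1 best-responds to each possible Column move:
- L: BR = T, leader payoff 15.
- C: BR = B, leader payoff 4.
- R: BR = T, leader payoff 12.
Among 15, 4, 12, the best is 15 at L. Subgame-perfect outcome: (T, L) with payoffs (12, 15).
Now find the simultaneous Nash equilibrium.
Player 1's best replies: L→T; C→B; R→T.
Column's best replies: T→L; M→L; B→L.
Only (T, L) has each player best-responding; Nash payoffs (12, 15).
Player 1 earns 12 sequentially versus 12 at the Nash outcome: unchanged.

unchanged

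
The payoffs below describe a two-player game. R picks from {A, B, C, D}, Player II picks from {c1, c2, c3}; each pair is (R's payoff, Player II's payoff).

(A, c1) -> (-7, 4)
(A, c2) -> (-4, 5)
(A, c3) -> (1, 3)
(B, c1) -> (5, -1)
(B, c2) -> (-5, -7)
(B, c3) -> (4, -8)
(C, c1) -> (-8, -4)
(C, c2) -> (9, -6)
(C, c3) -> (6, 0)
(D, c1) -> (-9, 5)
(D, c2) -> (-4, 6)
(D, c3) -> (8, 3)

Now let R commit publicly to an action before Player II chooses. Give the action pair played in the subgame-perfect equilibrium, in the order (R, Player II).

Solve by backward induction (R leads).
- A: BR = c2, leader payoff -4.
- B: BR = c1, leader payoff 5.
- C: BR = c3, leader payoff 6.
- D: BR = c2, leader payoff -4.
R's induced payoffs are -4, 5, 6, -4, so R commits to C. Subgame-perfect outcome: (C, c3) with payoffs (6, 0).

(C, c3)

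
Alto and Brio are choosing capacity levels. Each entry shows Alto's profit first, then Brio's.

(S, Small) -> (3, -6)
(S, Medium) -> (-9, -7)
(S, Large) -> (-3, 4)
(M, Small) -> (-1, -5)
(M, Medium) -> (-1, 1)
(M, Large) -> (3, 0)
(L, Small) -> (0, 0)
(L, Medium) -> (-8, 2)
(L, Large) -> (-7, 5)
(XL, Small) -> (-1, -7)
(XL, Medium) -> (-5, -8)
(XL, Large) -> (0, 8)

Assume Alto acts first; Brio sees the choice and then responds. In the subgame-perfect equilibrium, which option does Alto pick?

Brio best-responds to each possible Alto move:
- S: BR = Large, leader payoff -3.
- M: BR = Medium, leader payoff -1.
- L: BR = Large, leader payoff -7.
- XL: BR = Large, leader payoff 0.
Among -3, -1, -7, 0, the best is 0 at XL. Subgame-perfect outcome: (XL, Large) with payoffs (0, 8).

XL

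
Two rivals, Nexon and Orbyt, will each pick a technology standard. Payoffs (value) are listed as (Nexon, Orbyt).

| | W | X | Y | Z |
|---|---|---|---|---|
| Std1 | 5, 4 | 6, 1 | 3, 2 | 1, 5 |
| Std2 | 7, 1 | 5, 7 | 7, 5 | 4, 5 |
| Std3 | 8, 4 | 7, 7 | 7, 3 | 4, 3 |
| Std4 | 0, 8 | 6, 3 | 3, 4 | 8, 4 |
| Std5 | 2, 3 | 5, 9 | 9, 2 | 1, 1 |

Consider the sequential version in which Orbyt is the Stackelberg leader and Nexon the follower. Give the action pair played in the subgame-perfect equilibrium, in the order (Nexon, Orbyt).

Solve by backward induction (Orbyt leads).
- W → Nexon plays Std3 (best of 5, 7, 8, 0, 2); Orbyt gets 4.
- X → Nexon plays Std3 (best of 6, 5, 7, 6, 5); Orbyt gets 7.
- Y → Nexon plays Std5 (best of 3, 7, 7, 3, 9); Orbyt gets 2.
- Z → Nexon plays Std4 (best of 1, 4, 4, 8, 1); Orbyt gets 4.
Orbyt's induced payoffs are 4, 7, 2, 4, so Orbyt commits to X. Subgame-perfect outcome: (Std3, X) with payoffs (7, 7).

(Std3, X)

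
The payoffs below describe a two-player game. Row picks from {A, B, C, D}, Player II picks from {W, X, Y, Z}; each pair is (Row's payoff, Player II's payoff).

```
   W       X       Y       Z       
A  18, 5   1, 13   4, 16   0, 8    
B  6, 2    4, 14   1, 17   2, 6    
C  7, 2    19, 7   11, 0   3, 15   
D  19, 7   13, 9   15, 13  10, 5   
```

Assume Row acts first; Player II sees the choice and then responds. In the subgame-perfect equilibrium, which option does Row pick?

D

Work backward from Player II's decision.
- A: Player II compares 5, 13, 16, 8 and picks Y; Row would get 4.
- B: Player II compares 2, 14, 17, 6 and picks Y; Row would get 1.
- C: Player II compares 2, 7, 0, 15 and picks Z; Row would get 3.
- D: Player II compares 7, 9, 13, 5 and picks Y; Row would get 15.
Maximizing over 4, 1, 3, 15, Row chooses D. Subgame-perfect outcome: (D, Y) with payoffs (15, 13).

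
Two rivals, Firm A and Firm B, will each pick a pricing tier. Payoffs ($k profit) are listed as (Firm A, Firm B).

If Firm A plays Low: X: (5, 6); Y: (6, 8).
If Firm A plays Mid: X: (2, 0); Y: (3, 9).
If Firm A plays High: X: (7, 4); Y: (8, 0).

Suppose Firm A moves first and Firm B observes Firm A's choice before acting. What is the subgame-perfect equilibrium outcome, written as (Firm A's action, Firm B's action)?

(High, X)

Firm B best-responds to each possible Firm A move:
- Low → Firm B plays Y (best of 6, 8); Firm A gets 6.
- Mid → Firm B plays Y (best of 0, 9); Firm A gets 3.
- High → Firm B plays X (best of 4, 0); Firm A gets 7.
Firm A's induced payoffs are 6, 3, 7, so Firm A commits to High. Subgame-perfect outcome: (High, X) with payoffs (7, 4).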